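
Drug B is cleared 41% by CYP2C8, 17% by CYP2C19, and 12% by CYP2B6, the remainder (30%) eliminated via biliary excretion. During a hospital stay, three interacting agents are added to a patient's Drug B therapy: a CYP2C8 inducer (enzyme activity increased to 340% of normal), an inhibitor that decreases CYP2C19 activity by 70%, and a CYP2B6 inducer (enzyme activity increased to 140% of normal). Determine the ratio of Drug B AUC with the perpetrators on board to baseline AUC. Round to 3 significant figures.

0.523

The CYP2C8 pathway (41% of clearance) rises to 3.4× activity: 0.41 × 3.4 = 1.394.
The CYP2C19 pathway (17% of clearance) falls to 0.3× activity: 0.17 × 0.3 = 0.051.
The CYP2B6 pathway (12% of clearance) rises to 1.4× activity: 0.12 × 1.4 = 0.168.
Non-CYP routes (30%) are unchanged.
New clearance relative to baseline: 1.394 + 0.051 + 0.168 + 0.3 = 1.913.
Net AUC ratio = 1 / 1.913 = 0.523.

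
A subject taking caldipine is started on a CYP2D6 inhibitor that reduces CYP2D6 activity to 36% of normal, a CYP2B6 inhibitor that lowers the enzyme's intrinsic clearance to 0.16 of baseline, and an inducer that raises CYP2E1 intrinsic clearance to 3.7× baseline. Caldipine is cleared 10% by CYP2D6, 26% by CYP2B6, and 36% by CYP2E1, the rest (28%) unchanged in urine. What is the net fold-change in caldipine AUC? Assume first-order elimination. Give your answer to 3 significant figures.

The CYP2D6 pathway (10% of clearance) falls to 0.36× activity: 0.1 × 0.36 = 0.036.
The CYP2B6 pathway (26% of clearance) is reduced to 0.16× activity: 0.26 × 0.16 = 0.0416.
The CYP2E1 pathway (36% of clearance) is boosted to 3.7× activity: 0.36 × 3.7 = 1.332.
The remaining 28% of clearance is unaffected.
Relative clearance = 0.036 + 0.0416 + 1.332 + 0.28 = 1.6896.
Because AUC varies inversely with clearance, the combined effect is 1 / 1.6896 = 0.592.

0.592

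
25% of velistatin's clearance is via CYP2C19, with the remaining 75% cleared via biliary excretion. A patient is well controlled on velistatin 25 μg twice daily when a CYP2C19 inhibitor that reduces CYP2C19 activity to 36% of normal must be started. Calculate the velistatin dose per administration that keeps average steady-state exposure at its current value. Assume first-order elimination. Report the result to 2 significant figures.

21 μg

The CYP2C19 pathway (25% of clearance) drops to 0.36× activity: 0.25 × 0.36 = 0.09.
Non-CYP routes (75%) are unchanged.
Relative clearance = 0.09 + 0.75 = 0.84.
Css,avg = (dose rate)/CL, so holding Css fixed requires dose ∝ CL: 25 × 0.84 = 21 μg.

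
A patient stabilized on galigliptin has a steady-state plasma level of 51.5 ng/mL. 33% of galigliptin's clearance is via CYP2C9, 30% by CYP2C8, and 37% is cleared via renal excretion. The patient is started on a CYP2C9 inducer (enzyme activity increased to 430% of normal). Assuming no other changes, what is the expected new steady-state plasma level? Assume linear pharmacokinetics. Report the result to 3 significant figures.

The CYP2C9 pathway (33% of clearance) increases to 4.3× activity: 0.33 × 4.3 = 1.419.
CYP2C8 (30%) and the residual 37% are unaffected.
Relative clearance = 1.419 + 0.3 + 0.37 = 2.089.
Steady-state plasma level ∝ 1/CL, so new value = 51.5 / 2.089 = 24.7 ng/mL.

24.7 ng/mL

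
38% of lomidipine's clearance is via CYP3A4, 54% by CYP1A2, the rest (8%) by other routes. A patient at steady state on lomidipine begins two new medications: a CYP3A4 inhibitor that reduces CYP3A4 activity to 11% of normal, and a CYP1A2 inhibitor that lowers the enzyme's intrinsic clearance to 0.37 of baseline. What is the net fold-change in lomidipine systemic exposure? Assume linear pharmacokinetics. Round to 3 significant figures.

3.11

CYP3A4: 0.38 × 0.11 = 0.0418
CYP1A2: 0.54 × 0.37 = 0.1998
Other: 0.08 (unchanged)
New clearance relative to baseline: 0.0418 + 0.1998 + 0.08 = 0.3216.
Because systemic exposure varies inversely with clearance, the combined effect is 1 / 0.3216 = 3.11.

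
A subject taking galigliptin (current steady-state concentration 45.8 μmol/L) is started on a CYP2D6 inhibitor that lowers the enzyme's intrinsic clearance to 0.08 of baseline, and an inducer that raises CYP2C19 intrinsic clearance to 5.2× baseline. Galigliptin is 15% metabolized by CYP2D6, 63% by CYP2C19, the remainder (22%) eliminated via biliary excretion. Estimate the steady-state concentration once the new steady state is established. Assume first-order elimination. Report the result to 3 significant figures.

13.1 μmol/L

CYP2D6: 0.15 × 0.08 = 0.012
CYP2C19: 0.63 × 5.2 = 3.276
Other: 0.22 (unchanged)
CL_new/CL_old = 0.012 + 3.276 + 0.22 = 3.508.
Dividing the baseline by the relative clearance: 45.8 / 3.508 = 13.1 μmol/L.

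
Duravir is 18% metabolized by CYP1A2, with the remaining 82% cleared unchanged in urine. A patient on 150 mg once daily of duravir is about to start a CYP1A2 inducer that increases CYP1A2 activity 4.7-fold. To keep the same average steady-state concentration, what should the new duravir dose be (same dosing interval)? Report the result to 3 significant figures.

The CYP1A2 pathway (18% of clearance) rises to 4.7× activity: 0.18 × 4.7 = 0.846.
The remaining 82% of clearance is unaffected.
New clearance relative to baseline: 0.846 + 0.82 = 1.666.
Exposure is unchanged when dose changes in proportion to clearance. New dose = 150 mg × 1.666 = 250 mg.

250 mg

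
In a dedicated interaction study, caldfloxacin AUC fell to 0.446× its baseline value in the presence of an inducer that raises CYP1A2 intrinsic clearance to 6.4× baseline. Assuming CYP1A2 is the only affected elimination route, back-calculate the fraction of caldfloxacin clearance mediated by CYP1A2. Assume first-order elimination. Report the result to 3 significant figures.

CL'/CL = 1 / 0.446 = 2.242
6.4·fm + (1 − fm) = 2.242
fm = (2.242 − 1) / (6.4 − 1) = 0.230

0.230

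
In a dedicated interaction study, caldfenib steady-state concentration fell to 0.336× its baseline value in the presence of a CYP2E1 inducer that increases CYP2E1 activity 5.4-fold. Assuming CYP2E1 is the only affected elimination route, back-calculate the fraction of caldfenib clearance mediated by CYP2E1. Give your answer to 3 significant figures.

0.449

Let x = fm,CYP2E1. Because steady-state concentration ∝ 1/CL, relative clearance rose to 1/0.336 = 2.976.
Setting x·5.4 + (1 − x) = 2.976 and solving: x = (2.976 − 1)/(5.4 − 1) = 0.449.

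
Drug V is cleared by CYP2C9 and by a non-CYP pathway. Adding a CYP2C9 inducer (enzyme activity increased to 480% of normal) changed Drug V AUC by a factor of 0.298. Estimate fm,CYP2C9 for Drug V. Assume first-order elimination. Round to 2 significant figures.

0.62

CL'/CL = 1 / 0.298 = 3.356
4.8·fm + (1 − fm) = 3.356
fm = (3.356 − 1) / (4.8 − 1) = 0.62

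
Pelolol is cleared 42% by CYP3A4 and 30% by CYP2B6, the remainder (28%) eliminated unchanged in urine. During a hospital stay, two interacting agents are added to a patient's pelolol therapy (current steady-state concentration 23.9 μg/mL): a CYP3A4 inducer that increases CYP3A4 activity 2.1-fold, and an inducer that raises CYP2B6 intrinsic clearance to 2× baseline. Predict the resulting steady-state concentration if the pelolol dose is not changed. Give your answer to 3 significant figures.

CYP3A4: 0.42 × 2.1 = 0.882
CYP2B6: 0.3 × 2 = 0.6
Other: 0.28 (unchanged)
CL_new/CL_old = 0.882 + 0.6 + 0.28 = 1.762.
New steady-state concentration = 23.9 / 1.762 = 13.6 μg/mL (concentration scales inversely with clearance).

13.6 μg/mL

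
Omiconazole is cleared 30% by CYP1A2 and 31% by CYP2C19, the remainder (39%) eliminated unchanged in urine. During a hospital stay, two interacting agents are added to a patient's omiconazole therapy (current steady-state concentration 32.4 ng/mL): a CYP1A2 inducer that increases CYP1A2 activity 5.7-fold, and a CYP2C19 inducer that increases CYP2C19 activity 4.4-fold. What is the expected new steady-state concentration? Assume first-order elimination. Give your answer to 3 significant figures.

The CYP1A2 pathway (30% of clearance) increases to 5.7× activity: 0.3 × 5.7 = 1.71.
The CYP2C19 pathway (31% of clearance) is boosted to 4.4× activity: 0.31 × 4.4 = 1.364.
The remaining 39% of clearance is unaffected.
Relative clearance = 1.71 + 1.364 + 0.39 = 3.464.
Dividing the baseline by the relative clearance: 32.4 / 3.464 = 9.35 ng/mL.

9.35 ng/mL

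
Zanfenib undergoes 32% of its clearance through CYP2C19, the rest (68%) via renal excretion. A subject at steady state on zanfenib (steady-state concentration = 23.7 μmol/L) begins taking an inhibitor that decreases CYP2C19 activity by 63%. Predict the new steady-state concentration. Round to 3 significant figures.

29.7 μmol/L

CYP2C19: 0.32 × 0.37 = 0.1184
Other: 0.68 (unchanged)
CL_new/CL_old = 0.1184 + 0.68 = 0.7984.
Steady-state concentration ∝ 1/CL, so new value = 23.7 / 0.7984 = 29.7 μmol/L.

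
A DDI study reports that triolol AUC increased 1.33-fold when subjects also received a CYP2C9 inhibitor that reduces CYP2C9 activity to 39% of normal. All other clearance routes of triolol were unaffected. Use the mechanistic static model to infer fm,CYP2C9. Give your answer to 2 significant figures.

0.41

CL'/CL = 1 / 1.33 = 0.7519
0.39·fm + (1 − fm) = 0.7519
fm = (0.7519 − 1) / (0.39 − 1) = 0.41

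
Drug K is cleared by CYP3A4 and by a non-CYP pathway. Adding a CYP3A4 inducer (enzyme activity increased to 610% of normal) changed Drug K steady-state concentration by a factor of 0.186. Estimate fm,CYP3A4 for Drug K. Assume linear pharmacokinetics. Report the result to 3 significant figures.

0.858

CL'/CL = 1 / 0.186 = 5.376
6.1·fm + (1 − fm) = 5.376
fm = (5.376 − 1) / (6.1 − 1) = 0.858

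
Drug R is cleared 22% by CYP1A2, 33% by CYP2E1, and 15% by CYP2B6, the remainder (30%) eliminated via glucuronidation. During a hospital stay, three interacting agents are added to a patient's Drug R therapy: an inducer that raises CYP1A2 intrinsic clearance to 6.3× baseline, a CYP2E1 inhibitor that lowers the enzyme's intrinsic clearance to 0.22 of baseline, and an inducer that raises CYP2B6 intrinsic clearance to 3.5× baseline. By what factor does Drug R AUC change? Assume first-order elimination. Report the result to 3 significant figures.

0.438

The CYP1A2 pathway (22% of clearance) increases to 6.3× activity: 0.22 × 6.3 = 1.386.
The CYP2E1 pathway (33% of clearance) drops to 0.22× activity: 0.33 × 0.22 = 0.0726.
The CYP2B6 pathway (15% of clearance) rises to 3.5× activity: 0.15 × 3.5 = 0.525.
The remaining 30% of clearance is unaffected.
New clearance relative to baseline: 1.386 + 0.0726 + 0.525 + 0.3 = 2.2836.
AUC ∝ 1/CL: fold-change = 1 / 2.2836 = 0.438.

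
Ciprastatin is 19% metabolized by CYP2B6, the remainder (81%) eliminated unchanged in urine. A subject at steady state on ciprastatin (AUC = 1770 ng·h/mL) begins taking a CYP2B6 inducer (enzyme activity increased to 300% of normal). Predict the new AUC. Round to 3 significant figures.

1.28 × 10³ ng·h/mL

CYP2B6: 0.19 × 3 = 0.57
Other: 0.81 (unchanged)
New clearance relative to baseline: 0.57 + 0.81 = 1.38.
AUC ∝ 1/CL, so new value = 1770 / 1.38 = 1.28 × 10³ ng·h/mL.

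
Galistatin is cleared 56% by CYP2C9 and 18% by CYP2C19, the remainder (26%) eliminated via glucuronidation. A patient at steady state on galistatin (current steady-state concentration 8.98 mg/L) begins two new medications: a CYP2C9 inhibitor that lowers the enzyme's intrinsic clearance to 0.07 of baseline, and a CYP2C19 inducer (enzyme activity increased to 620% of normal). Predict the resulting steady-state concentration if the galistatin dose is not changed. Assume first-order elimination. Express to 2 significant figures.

The CYP2C9 pathway (56% of clearance) falls to 0.07× activity: 0.56 × 0.07 = 0.0392.
The CYP2C19 pathway (18% of clearance) rises to 6.2× activity: 0.18 × 6.2 = 1.116.
Non-CYP routes (26%) are unchanged.
Relative clearance = 0.0392 + 1.116 + 0.26 = 1.4152.
Steady-state concentration ∝ 1/CL: new value = 8.98 / 1.4152 = 6.3 mg/L.

6.3 mg/L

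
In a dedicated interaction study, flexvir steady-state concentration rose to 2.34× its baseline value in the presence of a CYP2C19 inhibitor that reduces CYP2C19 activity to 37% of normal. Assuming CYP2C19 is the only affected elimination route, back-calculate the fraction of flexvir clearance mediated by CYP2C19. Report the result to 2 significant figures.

Call the CYP2C19 fraction fm. After the interaction, CL_new/CL_old = fm × 0.37 + (1 − fm).
Steady-state concentration ratio = 1 / (new CL fraction), so new CL fraction = 1 / 2.34 = 0.4274.
fm × 0.37 + 1 − fm = 0.4274  ⇒  fm × (0.37 − 1) = −0.5726  ⇒  fm = 0.91.

0.91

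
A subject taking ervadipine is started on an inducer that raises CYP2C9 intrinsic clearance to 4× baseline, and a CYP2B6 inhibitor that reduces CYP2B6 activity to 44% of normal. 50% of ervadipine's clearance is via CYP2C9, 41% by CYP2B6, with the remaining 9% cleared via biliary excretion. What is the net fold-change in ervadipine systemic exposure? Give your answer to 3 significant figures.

The CYP2C9 pathway (50% of clearance) rises to 4× activity: 0.5 × 4 = 2.
The CYP2B6 pathway (41% of clearance) is reduced to 0.44× activity: 0.41 × 0.44 = 0.1804.
Non-CYP routes (9%) are unchanged.
Relative clearance = 2 + 0.1804 + 0.09 = 2.2704.
Because systemic exposure varies inversely with clearance, the combined effect is 1 / 2.2704 = 0.440.

0.440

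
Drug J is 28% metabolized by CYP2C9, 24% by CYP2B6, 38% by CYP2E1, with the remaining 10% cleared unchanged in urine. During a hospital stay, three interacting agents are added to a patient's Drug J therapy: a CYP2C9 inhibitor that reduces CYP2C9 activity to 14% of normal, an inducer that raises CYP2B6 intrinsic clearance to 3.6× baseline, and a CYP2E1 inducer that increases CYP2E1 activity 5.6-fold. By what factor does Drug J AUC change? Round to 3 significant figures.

CYP2C9: 0.28 × 0.14 = 0.0392
CYP2B6: 0.24 × 3.6 = 0.864
CYP2E1: 0.38 × 5.6 = 2.128
Other: 0.1 (unchanged)
CL_new/CL_old = 0.0392 + 0.864 + 2.128 + 0.1 = 3.1312.
AUC ∝ 1/CL: fold-change = 1 / 3.1312 = 0.319.

0.319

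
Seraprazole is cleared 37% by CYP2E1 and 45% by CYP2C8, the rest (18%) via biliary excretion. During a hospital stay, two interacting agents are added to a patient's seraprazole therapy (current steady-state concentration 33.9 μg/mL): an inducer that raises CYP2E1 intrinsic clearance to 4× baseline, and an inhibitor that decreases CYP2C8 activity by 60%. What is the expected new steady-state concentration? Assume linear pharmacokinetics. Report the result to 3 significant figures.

18.4 μg/mL

The CYP2E1 pathway (37% of clearance) rises to 4× activity: 0.37 × 4 = 1.48.
The CYP2C8 pathway (45% of clearance) is reduced to 0.4× activity: 0.45 × 0.4 = 0.18.
The remaining 18% of clearance is unaffected.
New clearance relative to baseline: 1.48 + 0.18 + 0.18 = 1.84.
Dividing the baseline by the relative clearance: 33.9 / 1.84 = 18.4 μg/mL.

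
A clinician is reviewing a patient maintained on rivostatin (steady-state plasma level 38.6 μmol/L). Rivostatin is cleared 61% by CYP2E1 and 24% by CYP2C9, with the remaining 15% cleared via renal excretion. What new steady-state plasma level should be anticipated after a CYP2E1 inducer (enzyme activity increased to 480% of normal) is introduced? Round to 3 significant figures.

CYP2E1: 0.61 × 4.8 = 2.928
CYP2C9: 0.24 (unchanged)
Other: 0.15 (unchanged)
Relative clearance = 2.928 + 0.24 + 0.15 = 3.318.
With dosing unchanged, steady-state plasma level scales as 1/CL: 38.6 / 3.318 = 11.6 μmol/L.

11.6 μmol/L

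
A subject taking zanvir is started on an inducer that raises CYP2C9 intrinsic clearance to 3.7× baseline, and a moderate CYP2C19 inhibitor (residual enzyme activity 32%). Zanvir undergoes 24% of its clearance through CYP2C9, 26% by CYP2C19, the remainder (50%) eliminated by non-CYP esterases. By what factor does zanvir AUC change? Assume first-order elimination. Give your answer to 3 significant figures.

CYP2C9: 0.24 × 3.7 = 0.888
CYP2C19: 0.26 × 0.32 = 0.0832
Other: 0.5 (unchanged)
CL_new/CL_old = 0.888 + 0.0832 + 0.5 = 1.4712.
Net AUC ratio = 1 / 1.4712 = 0.680.

0.680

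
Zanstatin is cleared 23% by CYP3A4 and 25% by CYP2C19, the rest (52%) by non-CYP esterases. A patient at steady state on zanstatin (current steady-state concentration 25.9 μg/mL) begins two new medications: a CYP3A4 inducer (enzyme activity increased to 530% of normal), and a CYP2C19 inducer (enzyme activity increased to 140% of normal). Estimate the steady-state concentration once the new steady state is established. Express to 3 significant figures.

The CYP3A4 pathway (23% of clearance) is boosted to 5.3× activity: 0.23 × 5.3 = 1.219.
The CYP2C19 pathway (25% of clearance) rises to 1.4× activity: 0.25 × 1.4 = 0.35.
Non-CYP routes (52%) are unchanged.
Relative clearance = 1.219 + 0.35 + 0.52 = 2.089.
New steady-state concentration = 25.9 / 2.089 = 12.4 μg/mL (concentration scales inversely with clearance).

12.4 μg/mL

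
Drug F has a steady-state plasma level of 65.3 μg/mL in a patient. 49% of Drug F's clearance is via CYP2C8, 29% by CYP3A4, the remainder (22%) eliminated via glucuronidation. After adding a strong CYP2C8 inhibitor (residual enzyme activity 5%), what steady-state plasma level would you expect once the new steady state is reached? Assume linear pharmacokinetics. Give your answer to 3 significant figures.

The CYP2C8 pathway (49% of clearance) is reduced to 0.05× activity: 0.49 × 0.05 = 0.0245.
CYP3A4 (29%) and the residual 22% are unaffected.
New clearance relative to baseline: 0.0245 + 0.29 + 0.22 = 0.5345.
Steady-state plasma level ∝ 1/CL, so new value = 65.3 / 0.5345 = 122 μg/mL.

122 μg/mL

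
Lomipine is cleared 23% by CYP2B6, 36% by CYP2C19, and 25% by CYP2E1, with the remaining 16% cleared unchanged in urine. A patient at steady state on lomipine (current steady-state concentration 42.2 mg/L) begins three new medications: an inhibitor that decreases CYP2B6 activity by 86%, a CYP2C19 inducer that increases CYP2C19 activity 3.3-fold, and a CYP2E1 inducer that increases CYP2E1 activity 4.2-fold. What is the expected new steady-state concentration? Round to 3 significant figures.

17.4 mg/L

The CYP2B6 pathway (23% of clearance) is reduced to 0.14× activity: 0.23 × 0.14 = 0.0322.
The CYP2C19 pathway (36% of clearance) rises to 3.3× activity: 0.36 × 3.3 = 1.188.
The CYP2E1 pathway (25% of clearance) increases to 4.2× activity: 0.25 × 4.2 = 1.05.
Non-CYP routes (16%) are unchanged.
New clearance relative to baseline: 0.0322 + 1.188 + 1.05 + 0.16 = 2.4302.
New steady-state concentration = 42.2 / 2.4302 = 17.4 mg/L (concentration scales inversely with clearance).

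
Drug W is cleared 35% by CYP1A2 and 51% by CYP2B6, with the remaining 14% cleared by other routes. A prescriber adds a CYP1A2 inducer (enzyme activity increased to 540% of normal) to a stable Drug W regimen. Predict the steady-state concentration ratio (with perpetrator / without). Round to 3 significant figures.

0.394

The CYP1A2 pathway (35% of clearance) increases to 5.4× activity: 0.35 × 5.4 = 1.89.
CYP2B6 (51%) and the residual 14% are unaffected.
Relative clearance = 1.89 + 0.51 + 0.14 = 2.54.
Steady-state concentration is inversely proportional to clearance, so the fold-change is 1 / 2.54 = 0.394.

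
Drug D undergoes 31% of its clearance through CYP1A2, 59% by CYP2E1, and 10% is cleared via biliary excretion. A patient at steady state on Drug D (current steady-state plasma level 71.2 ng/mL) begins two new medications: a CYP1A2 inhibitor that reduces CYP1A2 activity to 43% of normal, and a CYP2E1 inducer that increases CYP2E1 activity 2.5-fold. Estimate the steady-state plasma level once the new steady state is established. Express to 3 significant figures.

The CYP1A2 pathway (31% of clearance) is reduced to 0.43× activity: 0.31 × 0.43 = 0.1333.
The CYP2E1 pathway (59% of clearance) is boosted to 2.5× activity: 0.59 × 2.5 = 1.475.
Non-CYP routes (10%) are unchanged.
CL_new/CL_old = 0.1333 + 1.475 + 0.1 = 1.7083.
New steady-state plasma level = 71.2 / 1.7083 = 41.7 ng/mL (concentration scales inversely with clearance).

41.7 ng/mL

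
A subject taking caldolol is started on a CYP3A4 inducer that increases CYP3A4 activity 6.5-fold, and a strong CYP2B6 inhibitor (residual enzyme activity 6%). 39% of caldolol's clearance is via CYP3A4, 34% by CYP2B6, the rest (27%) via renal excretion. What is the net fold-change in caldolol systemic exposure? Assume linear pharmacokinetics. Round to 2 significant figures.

The CYP3A4 pathway (39% of clearance) rises to 6.5× activity: 0.39 × 6.5 = 2.535.
The CYP2B6 pathway (34% of clearance) is reduced to 0.06× activity: 0.34 × 0.06 = 0.0204.
The remaining 27% of clearance is unaffected.
CL_new/CL_old = 2.535 + 0.0204 + 0.27 = 2.8254.
Because systemic exposure varies inversely with clearance, the combined effect is 1 / 2.8254 = 0.35.

0.35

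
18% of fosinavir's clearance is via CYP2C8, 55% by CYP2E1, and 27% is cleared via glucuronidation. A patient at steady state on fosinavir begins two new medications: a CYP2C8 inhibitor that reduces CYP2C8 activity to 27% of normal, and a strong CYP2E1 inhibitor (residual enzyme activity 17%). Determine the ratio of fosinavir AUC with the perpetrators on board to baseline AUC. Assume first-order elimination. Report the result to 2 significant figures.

The CYP2C8 pathway (18% of clearance) falls to 0.27× activity: 0.18 × 0.27 = 0.0486.
The CYP2E1 pathway (55% of clearance) drops to 0.17× activity: 0.55 × 0.17 = 0.0935.
The remaining 27% of clearance is unaffected.
New clearance relative to baseline: 0.0486 + 0.0935 + 0.27 = 0.4121.
AUC ∝ 1/CL: fold-change = 1 / 0.4121 = 2.4.

2.4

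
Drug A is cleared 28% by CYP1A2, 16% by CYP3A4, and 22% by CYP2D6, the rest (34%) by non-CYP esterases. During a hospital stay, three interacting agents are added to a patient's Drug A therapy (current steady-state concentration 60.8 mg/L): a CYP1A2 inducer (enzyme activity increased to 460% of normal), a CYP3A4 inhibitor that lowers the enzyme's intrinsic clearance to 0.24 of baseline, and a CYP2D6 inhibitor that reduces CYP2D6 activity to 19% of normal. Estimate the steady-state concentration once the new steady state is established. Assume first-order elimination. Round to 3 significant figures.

35.6 mg/L

The CYP1A2 pathway (28% of clearance) rises to 4.6× activity: 0.28 × 4.6 = 1.288.
The CYP3A4 pathway (16% of clearance) falls to 0.24× activity: 0.16 × 0.24 = 0.0384.
The CYP2D6 pathway (22% of clearance) falls to 0.19× activity: 0.22 × 0.19 = 0.0418.
Non-CYP routes (34%) are unchanged.
Relative clearance = 1.288 + 0.0384 + 0.0418 + 0.34 = 1.7082.
New steady-state concentration = 60.8 / 1.7082 = 35.6 mg/L (concentration scales inversely with clearance).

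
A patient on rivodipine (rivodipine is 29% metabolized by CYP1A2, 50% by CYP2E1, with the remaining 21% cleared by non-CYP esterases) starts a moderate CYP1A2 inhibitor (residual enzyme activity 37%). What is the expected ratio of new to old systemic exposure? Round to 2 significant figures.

1.2

CYP1A2: 0.29 × 0.37 = 0.1073
CYP2E1: 0.5 (unchanged)
Other: 0.21 (unchanged)
CL_new/CL_old = 0.1073 + 0.5 + 0.21 = 0.8173.
Systemic exposure ratio = CL_old/CL_new = 1 / 0.8173 = 1.2.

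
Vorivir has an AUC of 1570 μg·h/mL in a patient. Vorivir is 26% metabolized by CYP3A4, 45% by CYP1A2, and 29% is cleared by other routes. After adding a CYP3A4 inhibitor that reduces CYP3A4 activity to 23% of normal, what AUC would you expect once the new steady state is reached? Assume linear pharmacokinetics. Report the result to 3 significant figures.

1.96 × 10³ μg·h/mL

The CYP3A4 pathway (26% of clearance) drops to 0.23× activity: 0.26 × 0.23 = 0.0598.
CYP1A2 (45%) and the residual 29% are unaffected.
New clearance relative to baseline: 0.0598 + 0.45 + 0.29 = 0.7998.
AUC ∝ 1/CL, so new value = 1570 / 0.7998 = 1.96 × 10³ μg·h/mL.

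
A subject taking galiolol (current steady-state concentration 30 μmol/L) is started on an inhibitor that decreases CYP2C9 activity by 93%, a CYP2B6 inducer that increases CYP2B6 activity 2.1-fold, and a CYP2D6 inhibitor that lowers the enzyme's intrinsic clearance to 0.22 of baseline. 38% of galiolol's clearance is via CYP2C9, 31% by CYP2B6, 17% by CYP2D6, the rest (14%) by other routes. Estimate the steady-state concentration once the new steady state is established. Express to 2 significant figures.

The CYP2C9 pathway (38% of clearance) drops to 0.07× activity: 0.38 × 0.07 = 0.0266.
The CYP2B6 pathway (31% of clearance) increases to 2.1× activity: 0.31 × 2.1 = 0.651.
The CYP2D6 pathway (17% of clearance) falls to 0.22× activity: 0.17 × 0.22 = 0.0374.
Non-CYP routes (14%) are unchanged.
New clearance relative to baseline: 0.0266 + 0.651 + 0.0374 + 0.14 = 0.855.
Dividing the baseline by the relative clearance: 30 / 0.855 = 35 μmol/L.

35 μmol/L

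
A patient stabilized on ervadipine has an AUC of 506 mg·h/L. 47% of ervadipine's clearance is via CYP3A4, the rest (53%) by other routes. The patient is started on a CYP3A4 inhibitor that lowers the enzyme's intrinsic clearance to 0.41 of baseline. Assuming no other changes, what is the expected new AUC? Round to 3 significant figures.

700 mg·h/L

The CYP3A4 pathway (47% of clearance) drops to 0.41× activity: 0.47 × 0.41 = 0.1927.
The remaining 53% of clearance is unaffected.
Relative clearance = 0.1927 + 0.53 = 0.7227.
AUC ∝ 1/CL, so new value = 506 / 0.7227 = 700 mg·h/L.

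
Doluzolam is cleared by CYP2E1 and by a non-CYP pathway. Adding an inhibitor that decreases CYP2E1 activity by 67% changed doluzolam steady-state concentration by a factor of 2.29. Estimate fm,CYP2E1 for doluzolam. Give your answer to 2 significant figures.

Write x for the fraction cleared via CYP2E1. The observed steady-state concentration change means clearance fell to 1/2.29 = 0.4367 of baseline.
Setting x·0.33 + (1 − x) = 0.4367 and solving: x = (0.4367 − 1)/(0.33 − 1) = 0.84.

0.84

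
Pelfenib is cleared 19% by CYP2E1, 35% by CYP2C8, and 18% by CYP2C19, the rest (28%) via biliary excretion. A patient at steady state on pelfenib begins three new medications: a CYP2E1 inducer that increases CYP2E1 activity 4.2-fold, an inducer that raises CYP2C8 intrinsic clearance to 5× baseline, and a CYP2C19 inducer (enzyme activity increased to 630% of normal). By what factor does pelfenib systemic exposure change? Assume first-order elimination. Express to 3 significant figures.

CYP2E1: 0.19 × 4.2 = 0.798
CYP2C8: 0.35 × 5 = 1.75
CYP2C19: 0.18 × 6.3 = 1.134
Other: 0.28 (unchanged)
CL_new/CL_old = 0.798 + 1.75 + 1.134 + 0.28 = 3.962.
Systemic exposure ∝ 1/CL: fold-change = 1 / 3.962 = 0.252.

0.252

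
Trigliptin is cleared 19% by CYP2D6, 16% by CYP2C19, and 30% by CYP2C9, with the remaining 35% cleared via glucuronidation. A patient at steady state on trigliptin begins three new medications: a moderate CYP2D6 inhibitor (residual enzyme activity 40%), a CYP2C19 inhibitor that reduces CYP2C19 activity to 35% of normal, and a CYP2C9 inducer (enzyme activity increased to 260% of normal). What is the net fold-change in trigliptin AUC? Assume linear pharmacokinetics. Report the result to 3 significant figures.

0.792

The CYP2D6 pathway (19% of clearance) is reduced to 0.4× activity: 0.19 × 0.4 = 0.076.
The CYP2C19 pathway (16% of clearance) falls to 0.35× activity: 0.16 × 0.35 = 0.056.
The CYP2C9 pathway (30% of clearance) is boosted to 2.6× activity: 0.3 × 2.6 = 0.78.
Non-CYP routes (35%) are unchanged.
New clearance relative to baseline: 0.076 + 0.056 + 0.78 + 0.35 = 1.262.
AUC ∝ 1/CL: fold-change = 1 / 1.262 = 0.792.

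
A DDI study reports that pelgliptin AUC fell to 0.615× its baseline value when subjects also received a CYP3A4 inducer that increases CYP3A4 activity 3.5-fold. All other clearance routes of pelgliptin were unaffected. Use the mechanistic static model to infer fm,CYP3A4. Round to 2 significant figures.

Let x = fm,CYP3A4. Because AUC ∝ 1/CL, relative clearance rose to 1/0.615 = 1.626.
Setting x·3.5 + (1 − x) = 1.626 and solving: x = (1.626 − 1)/(3.5 − 1) = 0.25.

0.25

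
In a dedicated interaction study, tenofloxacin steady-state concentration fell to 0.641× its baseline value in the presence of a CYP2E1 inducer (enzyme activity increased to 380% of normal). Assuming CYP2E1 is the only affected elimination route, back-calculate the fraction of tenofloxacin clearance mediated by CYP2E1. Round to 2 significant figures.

Let x = fm,CYP2E1. Because steady-state concentration ∝ 1/CL, relative clearance rose to 1/0.641 = 1.56.
Setting x·3.8 + (1 − x) = 1.56 and solving: x = (1.56 − 1)/(3.8 − 1) = 0.20.

0.20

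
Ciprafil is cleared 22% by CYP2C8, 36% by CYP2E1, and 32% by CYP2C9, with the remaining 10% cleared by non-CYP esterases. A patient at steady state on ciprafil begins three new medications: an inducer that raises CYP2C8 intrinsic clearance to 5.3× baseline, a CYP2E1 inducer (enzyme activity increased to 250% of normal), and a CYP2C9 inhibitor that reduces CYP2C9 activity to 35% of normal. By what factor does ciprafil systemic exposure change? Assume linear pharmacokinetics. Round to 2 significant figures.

CYP2C8: 0.22 × 5.3 = 1.166
CYP2E1: 0.36 × 2.5 = 0.9
CYP2C9: 0.32 × 0.35 = 0.112
Other: 0.1 (unchanged)
CL_new/CL_old = 1.166 + 0.9 + 0.112 + 0.1 = 2.278.
Systemic exposure ∝ 1/CL: fold-change = 1 / 2.278 = 0.44.

0.44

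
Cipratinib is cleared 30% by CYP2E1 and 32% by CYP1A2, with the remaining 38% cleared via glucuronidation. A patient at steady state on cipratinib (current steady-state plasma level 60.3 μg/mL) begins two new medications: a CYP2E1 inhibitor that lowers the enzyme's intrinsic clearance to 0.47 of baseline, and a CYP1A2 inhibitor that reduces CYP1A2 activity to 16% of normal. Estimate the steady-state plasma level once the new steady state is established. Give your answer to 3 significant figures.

105 μg/mL

The CYP2E1 pathway (30% of clearance) falls to 0.47× activity: 0.3 × 0.47 = 0.141.
The CYP1A2 pathway (32% of clearance) is reduced to 0.16× activity: 0.32 × 0.16 = 0.0512.
Non-CYP routes (38%) are unchanged.
New clearance relative to baseline: 0.141 + 0.0512 + 0.38 = 0.5722.
Steady-state plasma level ∝ 1/CL: new value = 60.3 / 0.5722 = 105 μg/mL.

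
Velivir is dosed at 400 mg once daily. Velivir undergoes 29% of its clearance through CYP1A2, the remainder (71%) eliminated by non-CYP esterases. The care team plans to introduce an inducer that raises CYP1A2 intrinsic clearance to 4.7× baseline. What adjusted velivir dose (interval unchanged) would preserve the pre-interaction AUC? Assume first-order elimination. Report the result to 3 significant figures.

The CYP1A2 pathway (29% of clearance) rises to 4.7× activity: 0.29 × 4.7 = 1.363.
Non-CYP routes (71%) are unchanged.
CL_new/CL_old = 1.363 + 0.71 = 2.073.
Exposure is unchanged when dose changes in proportion to clearance. New dose = 400 mg × 2.073 = 829 mg.

829 mg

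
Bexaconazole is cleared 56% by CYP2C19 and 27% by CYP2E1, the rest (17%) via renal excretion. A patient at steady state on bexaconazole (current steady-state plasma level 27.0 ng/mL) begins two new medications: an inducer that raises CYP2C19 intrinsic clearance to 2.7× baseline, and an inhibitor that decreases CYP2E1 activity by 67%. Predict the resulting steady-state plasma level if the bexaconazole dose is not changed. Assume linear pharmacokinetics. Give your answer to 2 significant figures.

The CYP2C19 pathway (56% of clearance) is boosted to 2.7× activity: 0.56 × 2.7 = 1.512.
The CYP2E1 pathway (27% of clearance) falls to 0.33× activity: 0.27 × 0.33 = 0.0891.
Non-CYP routes (17%) are unchanged.
Relative clearance = 1.512 + 0.0891 + 0.17 = 1.7711.
New steady-state plasma level = 27.0 / 1.7711 = 15 ng/mL (concentration scales inversely with clearance).

15 ng/mL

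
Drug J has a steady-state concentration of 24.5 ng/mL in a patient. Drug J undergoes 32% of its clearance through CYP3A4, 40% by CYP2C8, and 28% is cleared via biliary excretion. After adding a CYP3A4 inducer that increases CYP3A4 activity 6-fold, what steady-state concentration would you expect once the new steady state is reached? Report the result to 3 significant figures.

9.42 ng/mL

The CYP3A4 pathway (32% of clearance) is boosted to 6× activity: 0.32 × 6 = 1.92.
CYP2C8 (40%) and the residual 28% are unaffected.
CL_new/CL_old = 1.92 + 0.4 + 0.28 = 2.6.
New steady-state concentration = baseline ÷ relative clearance = 24.5 / 2.6 = 9.42 ng/mL.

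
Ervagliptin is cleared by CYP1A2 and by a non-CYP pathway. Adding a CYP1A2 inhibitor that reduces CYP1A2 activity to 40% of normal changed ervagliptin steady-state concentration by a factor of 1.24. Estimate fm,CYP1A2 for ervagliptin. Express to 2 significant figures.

0.32

CL'/CL = 1 / 1.24 = 0.8065
0.4·fm + (1 − fm) = 0.8065
fm = (0.8065 − 1) / (0.4 − 1) = 0.32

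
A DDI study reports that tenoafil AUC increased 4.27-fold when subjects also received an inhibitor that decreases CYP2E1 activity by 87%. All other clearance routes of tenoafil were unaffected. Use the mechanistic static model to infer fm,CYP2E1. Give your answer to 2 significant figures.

0.88

Let fm be the CYP2E1 fraction. New clearance relative to baseline = fm × 0.13 + (1 − fm).
AUC ratio = 1 / (new CL fraction), so new CL fraction = 1 / 4.27 = 0.2342.
fm × 0.13 + 1 − fm = 0.2342  ⇒  fm × (0.13 − 1) = −0.7658  ⇒  fm = 0.88.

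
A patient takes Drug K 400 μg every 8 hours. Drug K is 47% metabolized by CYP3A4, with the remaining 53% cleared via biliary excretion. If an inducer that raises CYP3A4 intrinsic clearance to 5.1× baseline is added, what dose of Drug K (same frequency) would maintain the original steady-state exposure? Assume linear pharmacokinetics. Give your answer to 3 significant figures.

1.17 × 10³ μg

CYP3A4: 0.47 × 5.1 = 2.397
Other: 0.53 (unchanged)
Relative clearance = 2.397 + 0.53 = 2.927.
Css,avg = (dose rate)/CL, so holding Css fixed requires dose ∝ CL: 400 × 2.927 = 1.17 × 10³ μg.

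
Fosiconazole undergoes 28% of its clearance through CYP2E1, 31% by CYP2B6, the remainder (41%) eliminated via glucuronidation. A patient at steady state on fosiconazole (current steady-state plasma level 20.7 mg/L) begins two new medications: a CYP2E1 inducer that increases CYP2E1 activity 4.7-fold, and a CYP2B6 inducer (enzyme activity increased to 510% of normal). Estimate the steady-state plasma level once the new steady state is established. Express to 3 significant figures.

6.26 mg/L

The CYP2E1 pathway (28% of clearance) is boosted to 4.7× activity: 0.28 × 4.7 = 1.316.
The CYP2B6 pathway (31% of clearance) rises to 5.1× activity: 0.31 × 5.1 = 1.581.
The remaining 41% of clearance is unaffected.
New clearance relative to baseline: 1.316 + 1.581 + 0.41 = 3.307.
Steady-state plasma level ∝ 1/CL: new value = 20.7 / 3.307 = 6.26 mg/L.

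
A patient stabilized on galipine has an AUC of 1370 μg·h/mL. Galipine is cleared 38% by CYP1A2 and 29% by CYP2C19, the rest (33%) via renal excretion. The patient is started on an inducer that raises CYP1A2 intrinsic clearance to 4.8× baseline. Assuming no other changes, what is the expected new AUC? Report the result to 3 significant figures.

CYP1A2: 0.38 × 4.8 = 1.824
CYP2C19: 0.29 (unchanged)
Other: 0.33 (unchanged)
Relative clearance = 1.824 + 0.29 + 0.33 = 2.444.
AUC ∝ 1/CL, so new value = 1370 / 2.444 = 561 μg·h/mL.

561 μg·h/mL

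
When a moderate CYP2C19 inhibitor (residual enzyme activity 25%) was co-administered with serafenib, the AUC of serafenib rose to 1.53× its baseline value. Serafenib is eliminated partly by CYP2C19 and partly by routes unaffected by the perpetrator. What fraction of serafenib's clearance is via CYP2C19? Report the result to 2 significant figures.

0.46

CL'/CL = 1 / 1.53 = 0.6536
0.25·fm + (1 − fm) = 0.6536
fm = (0.6536 − 1) / (0.25 − 1) = 0.46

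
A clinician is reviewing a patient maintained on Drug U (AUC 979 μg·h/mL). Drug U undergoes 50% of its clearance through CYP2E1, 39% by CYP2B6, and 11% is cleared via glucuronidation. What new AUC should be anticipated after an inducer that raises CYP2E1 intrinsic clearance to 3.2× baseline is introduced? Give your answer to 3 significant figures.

CYP2E1: 0.5 × 3.2 = 1.6
CYP2B6: 0.39 (unchanged)
Other: 0.11 (unchanged)
Relative clearance = 1.6 + 0.39 + 0.11 = 2.1.
AUC ∝ 1/CL, so new value = 979 / 2.1 = 466 μg·h/mL.

466 μg·h/mL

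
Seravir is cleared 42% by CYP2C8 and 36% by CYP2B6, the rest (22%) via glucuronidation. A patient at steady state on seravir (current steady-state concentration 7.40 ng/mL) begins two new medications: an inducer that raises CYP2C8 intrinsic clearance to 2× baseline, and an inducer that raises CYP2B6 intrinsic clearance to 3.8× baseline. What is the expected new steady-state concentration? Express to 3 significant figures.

CYP2C8: 0.42 × 2 = 0.84
CYP2B6: 0.36 × 3.8 = 1.368
Other: 0.22 (unchanged)
Relative clearance = 0.84 + 1.368 + 0.22 = 2.428.
New steady-state concentration = 7.40 / 2.428 = 3.05 ng/mL (concentration scales inversely with clearance).

3.05 ng/mL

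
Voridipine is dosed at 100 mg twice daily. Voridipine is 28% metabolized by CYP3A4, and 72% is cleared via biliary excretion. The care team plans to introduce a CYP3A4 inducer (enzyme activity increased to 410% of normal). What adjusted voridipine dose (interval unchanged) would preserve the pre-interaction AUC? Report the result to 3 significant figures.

187 mg

CYP3A4: 0.28 × 4.1 = 1.148
Other: 0.72 (unchanged)
New clearance relative to baseline: 1.148 + 0.72 = 1.868.
To maintain the same steady-state level, dose must scale with clearance: new dose = 100 × 1.868 = 187 mg.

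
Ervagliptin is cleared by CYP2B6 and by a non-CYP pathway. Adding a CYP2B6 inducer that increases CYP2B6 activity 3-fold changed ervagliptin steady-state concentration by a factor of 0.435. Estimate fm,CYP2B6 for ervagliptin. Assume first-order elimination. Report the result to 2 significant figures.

0.65

Let x = fm,CYP2B6. Because steady-state concentration ∝ 1/CL, relative clearance rose to 1/0.435 = 2.299.
Setting x·3 + (1 − x) = 2.299 and solving: x = (2.299 − 1)/(3 − 1) = 0.65.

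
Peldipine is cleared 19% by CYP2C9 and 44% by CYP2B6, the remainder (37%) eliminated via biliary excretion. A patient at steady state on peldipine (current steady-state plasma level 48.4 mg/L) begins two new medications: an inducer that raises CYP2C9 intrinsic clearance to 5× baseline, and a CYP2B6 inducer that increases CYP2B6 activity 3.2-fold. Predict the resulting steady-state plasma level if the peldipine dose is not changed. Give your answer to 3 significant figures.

17.7 mg/L

The CYP2C9 pathway (19% of clearance) rises to 5× activity: 0.19 × 5 = 0.95.
The CYP2B6 pathway (44% of clearance) increases to 3.2× activity: 0.44 × 3.2 = 1.408.
The remaining 37% of clearance is unaffected.
New clearance relative to baseline: 0.95 + 1.408 + 0.37 = 2.728.
New steady-state plasma level = 48.4 / 2.728 = 17.7 mg/L (concentration scales inversely with clearance).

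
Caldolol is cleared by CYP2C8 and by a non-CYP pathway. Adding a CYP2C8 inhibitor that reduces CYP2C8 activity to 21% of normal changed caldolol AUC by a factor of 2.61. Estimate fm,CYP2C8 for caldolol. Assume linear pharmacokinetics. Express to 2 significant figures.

0.78

Write x for the fraction cleared via CYP2C8. The observed AUC change means clearance fell to 1/2.61 = 0.3831 of baseline.
Setting x·0.21 + (1 − x) = 0.3831 and solving: x = (0.3831 − 1)/(0.21 − 1) = 0.78.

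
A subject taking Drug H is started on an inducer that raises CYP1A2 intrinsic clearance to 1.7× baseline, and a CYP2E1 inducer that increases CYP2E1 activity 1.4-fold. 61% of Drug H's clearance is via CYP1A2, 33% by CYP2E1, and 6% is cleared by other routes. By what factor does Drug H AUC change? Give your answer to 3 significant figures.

The CYP1A2 pathway (61% of clearance) increases to 1.7× activity: 0.61 × 1.7 = 1.037.
The CYP2E1 pathway (33% of clearance) increases to 1.4× activity: 0.33 × 1.4 = 0.462.
The remaining 6% of clearance is unaffected.
Relative clearance = 1.037 + 0.462 + 0.06 = 1.559.
Net AUC ratio = 1 / 1.559 = 0.641.

0.641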